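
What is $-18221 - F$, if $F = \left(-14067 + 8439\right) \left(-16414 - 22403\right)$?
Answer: $-218480297$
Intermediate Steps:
$F = 218462076$ ($F = \left(-5628\right) \left(-38817\right) = 218462076$)
$-18221 - F = -18221 - 218462076 = -218480297$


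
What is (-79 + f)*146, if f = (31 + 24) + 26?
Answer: 292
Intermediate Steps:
f = 81 (f = 55 + 26 = 81)
(-79 + f)*146 = (-79 + 81)*146 = 2*146 = 292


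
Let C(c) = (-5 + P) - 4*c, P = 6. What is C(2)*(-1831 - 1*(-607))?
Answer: 8568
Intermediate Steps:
C(c) = 1 - 4*c (C(c) = (-5 + 6) - 4*c = 1 - 4*c)
C(2)*(-1831 - 1*(-607)) = (1 - 4*2)*(-1831 - 1*(-607)) = (1 - 8)*(-1831 + 607) = -7*(-1224) = 8568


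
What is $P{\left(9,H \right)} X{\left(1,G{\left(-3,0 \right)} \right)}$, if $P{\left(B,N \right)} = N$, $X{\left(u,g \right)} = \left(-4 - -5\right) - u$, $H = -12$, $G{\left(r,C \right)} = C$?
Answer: $0$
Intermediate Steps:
$X{\left(u,g \right)} = 1 - u$ ($X{\left(u,g \right)} = \left(-4 + 5\right) - u = 1 - u$)
$P{\left(9,H \right)} X{\left(1,G{\left(-3,0 \right)} \right)} = - 12 \left(1 - 1\right) = \left(-12\right) 0 = 0$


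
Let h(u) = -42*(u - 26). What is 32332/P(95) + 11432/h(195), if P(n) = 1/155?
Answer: 17785665824/3549 ≈ 5.0115e+6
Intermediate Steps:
h(u) = 1092 - 42*u (h(u) = -42*(-26 + u) = 1092 - 42*u)
P(n) = 1/155
32332/P(95) + 11432/h(195) = 32332/(1/155) + 11432/(1092 - 42*195) = 32332*155 + 11432/(1092 - 8190) = 5011460 + 11432/(-7098) = 5011460 + 11432*(-1/7098) = 5011460 - 5716/3549 = 17785665824/3549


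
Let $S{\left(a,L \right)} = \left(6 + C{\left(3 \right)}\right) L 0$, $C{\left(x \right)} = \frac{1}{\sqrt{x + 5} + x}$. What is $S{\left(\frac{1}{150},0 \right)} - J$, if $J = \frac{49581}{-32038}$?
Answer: $\frac{49581}{32038} \approx 1.5476$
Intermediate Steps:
$C{\left(x \right)} = \frac{1}{x + \sqrt{5 + x}}$ ($C{\left(x \right)} = \frac{1}{\sqrt{5 + x} + x} = \frac{1}{x + \sqrt{5 + x}}$)
$S{\left(a,L \right)} = 0$ ($S{\left(a,L \right)} = \left(6 + \frac{1}{3 + \sqrt{5 + 3}}\right) L 0 = \left(6 + \frac{1}{3 + \sqrt{8}}\right) 0 = \left(6 + \frac{1}{3 + 2 \sqrt{2}}\right) 0 = 0$)
$J = - \frac{49581}{32038}$ ($J = 49581 \left(- \frac{1}{32038}\right) = - \frac{49581}{32038} \approx -1.5476$)
$S{\left(\frac{1}{150},0 \right)} - J = 0 - - \frac{49581}{32038} = 0 + \frac{49581}{32038} = \frac{49581}{32038}$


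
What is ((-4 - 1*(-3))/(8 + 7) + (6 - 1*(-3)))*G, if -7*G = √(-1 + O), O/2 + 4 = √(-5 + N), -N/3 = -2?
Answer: -134*I*√7/105 ≈ -3.3765*I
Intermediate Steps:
N = 6 (N = -3*(-2) = 6)
O = -6 (O = -8 + 2*√(-5 + 6) = -8 + 2*√1 = -8 + 2*1 = -8 + 2 = -6)
G = -I*√7/7 (G = -√(-1 - 6)/7 = -I*√7/7 ≈ -0.37796*I)
((-4 - 1*(-3))/(8 + 7) + (6 - 1*(-3)))*G = ((-4 - 1*(-3))/(8 + 7) + (6 - 1*(-3)))*(-I*√7/7) = ((-4 + 3)/15 + (6 + 3))*(-I*√7/7) = ((1/15)*(-1) + 9)*(-I*√7/7) = (-1/15 + 9)*(-I*√7/7) = 134*(-I*√7/7)/15 = -134*I*√7/105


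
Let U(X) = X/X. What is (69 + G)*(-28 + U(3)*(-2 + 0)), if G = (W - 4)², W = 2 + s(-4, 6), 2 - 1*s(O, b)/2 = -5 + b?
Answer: -2070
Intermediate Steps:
s(O, b) = 14 - 2*b (s(O, b) = 4 - 2*(-5 + b) = 4 + (10 - 2*b) = 14 - 2*b)
U(X) = 1
W = 4 (W = 2 + (14 - 2*6) = 2 + (14 - 12) = 2 + 2 = 4)
G = 0 (G = (4 - 4)² = 0² = 0)
(69 + G)*(-28 + U(3)*(-2 + 0)) = (69 + 0)*(-28 + 1*(-2 + 0)) = 69*(-28 + 1*(-2)) = 69*(-28 - 2) = 69*(-30) = -2070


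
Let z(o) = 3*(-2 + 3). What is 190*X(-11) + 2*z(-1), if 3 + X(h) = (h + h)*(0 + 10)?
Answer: -42364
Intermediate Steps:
X(h) = -3 + 20*h (X(h) = -3 + (h + h)*(0 + 10) = -3 + (2*h)*10 = -3 + 20*h)
z(o) = 3 (z(o) = 3*1 = 3)
190*X(-11) + 2*z(-1) = 190*(-3 + 20*(-11)) + 2*3 = 190*(-3 - 220) + 6 = 190*(-223) + 6 = -42370 + 6 = -42364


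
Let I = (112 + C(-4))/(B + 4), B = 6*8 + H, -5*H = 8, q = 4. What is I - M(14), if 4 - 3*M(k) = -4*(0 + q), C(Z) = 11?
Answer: -355/84 ≈ -4.2262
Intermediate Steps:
H = -8/5 (H = -⅕*8 = -8/5 ≈ -1.6000)
B = 232/5 (B = 6*8 - 8/5 = 48 - 8/5 = 232/5 ≈ 46.400)
M(k) = 20/3 (M(k) = 4/3 - (-4)*(0 + 4)/3 = 4/3 - (-4)*4/3 = 4/3 - ⅓*(-16) = 4/3 + 16/3 = 20/3)
I = 205/84 (I = (112 + 11)/(232/5 + 4) = 123/(252/5) = 123*(5/252) = 205/84 ≈ 2.4405)
I - M(14) = 205/84 - 1*20/3 = 205/84 - 20/3 = -355/84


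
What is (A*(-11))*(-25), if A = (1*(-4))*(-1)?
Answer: 1100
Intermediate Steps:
A = 4 (A = -4*(-1) = 4)
(A*(-11))*(-25) = (4*(-11))*(-25) = -44*(-25) = 1100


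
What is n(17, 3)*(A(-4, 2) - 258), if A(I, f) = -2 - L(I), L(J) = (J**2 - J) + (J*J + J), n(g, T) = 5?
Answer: -1460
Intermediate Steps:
L(J) = 2*J**2 (L(J) = (J**2 - J) + (J**2 + J) = (J**2 - J) + (J + J**2) = 2*J**2)
A(I, f) = -2 - 2*I**2
n(17, 3)*(A(-4, 2) - 258) = 5*((-2 - 2*(-4)**2) - 258) = 5*((-2 - 2*16) - 258) = 5*((-2 - 32) - 258) = 5*(-34 - 258) = 5*(-292) = -1460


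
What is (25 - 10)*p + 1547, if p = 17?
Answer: 1802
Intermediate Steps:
(25 - 10)*p + 1547 = (25 - 10)*17 + 1547 = 15*17 + 1547 = 255 + 1547 = 1802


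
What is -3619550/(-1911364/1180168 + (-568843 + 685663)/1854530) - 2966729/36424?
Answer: 248740620710989401771/106973980109224 ≈ 2.3252e+6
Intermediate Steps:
-3619550/(-1911364/1180168 + (-568843 + 685663)/1854530) - 2966729/36424 = -3619550/(-1911364*1/1180168 + 116820*(1/1854530)) - 2966729*1/36424 = -3619550/(-477841/295042 + 11682/185453) - 102301/1256 = -3619550/(-85170366329/54716424026) - 102301/1256 = -3619550*(-54716424026/85170366329) - 102301/1256 = 198048832583308300/85170366329 - 102301/1256 = 248740620710989401771/106973980109224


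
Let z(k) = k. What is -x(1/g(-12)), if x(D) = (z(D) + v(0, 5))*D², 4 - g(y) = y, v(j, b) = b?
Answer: -81/4096 ≈ -0.019775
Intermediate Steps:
g(y) = 4 - y
x(D) = D²*(5 + D) (x(D) = (D + 5)*D² = (5 + D)*D² = D²*(5 + D))
-x(1/g(-12)) = -(1/(4 - 1*(-12)))²*(5 + 1/(4 - 1*(-12))) = -(1/(4 + 12))²*(5 + 1/(4 + 12)) = -(1/16)²*(5 + 1/16) = -81/(256*16) = -1*81/4096 = -81/4096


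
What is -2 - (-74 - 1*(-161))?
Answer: -89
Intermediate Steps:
-2 - (-74 - 1*(-161)) = -2 - (-74 + 161) = -2 - 1*87 = -2 - 87 = -89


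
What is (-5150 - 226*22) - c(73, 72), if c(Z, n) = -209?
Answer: -9913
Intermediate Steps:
(-5150 - 226*22) - c(73, 72) = (-5150 - 226*22) - 1*(-209) = (-5150 - 4972) + 209 = -10122 + 209 = -9913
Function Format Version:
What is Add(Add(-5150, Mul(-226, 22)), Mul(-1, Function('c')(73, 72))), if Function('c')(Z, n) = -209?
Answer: -9913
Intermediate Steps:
Add(Add(-5150, Mul(-226, 22)), Mul(-1, Function('c')(73, 72))) = Add(Add(-5150, Mul(-226, 22)), Mul(-1, -209)) = Add(Add(-5150, -4972), 209) = Add(-10122, 209) = -9913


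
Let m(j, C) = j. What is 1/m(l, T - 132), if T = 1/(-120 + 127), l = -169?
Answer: -1/169 ≈ -0.0059172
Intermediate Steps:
T = 1/7 ≈ 0.14286
1/m(l, T - 132) = 1/(-169) = -1/169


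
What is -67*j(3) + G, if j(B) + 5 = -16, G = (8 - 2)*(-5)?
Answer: 1377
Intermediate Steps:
G = -30 (G = 6*(-5) = -30)
j(B) = -21 (j(B) = -5 - 16 = -21)
-67*j(3) + G = -67*(-21) - 30 = 1407 - 30 = 1377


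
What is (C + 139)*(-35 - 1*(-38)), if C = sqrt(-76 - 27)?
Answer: 417 + 3*I*sqrt(103) ≈ 417.0 + 30.447*I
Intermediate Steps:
C = I*sqrt(103) (C = sqrt(-103) = I*sqrt(103) ≈ 10.149*I)
(C + 139)*(-35 - 1*(-38)) = (I*sqrt(103) + 139)*(-35 - 1*(-38)) = (139 + I*sqrt(103))*(-35 + 38) = (139 + I*sqrt(103))*3 = 417 + 3*I*sqrt(103)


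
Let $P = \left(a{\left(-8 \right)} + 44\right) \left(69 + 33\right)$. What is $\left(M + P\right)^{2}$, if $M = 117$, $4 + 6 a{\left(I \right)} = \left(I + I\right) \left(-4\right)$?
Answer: $31640625$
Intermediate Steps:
$a{\left(I \right)} = - \frac{2}{3} - \frac{4 I}{3}$ ($a{\left(I \right)} = - \frac{2}{3} + \frac{\left(I + I\right) \left(-4\right)}{6} = - \frac{2}{3} + \frac{2 I \left(-4\right)}{6} = - \frac{2}{3} + \frac{\left(-8\right) I}{6} = - \frac{2}{3} - \frac{4 I}{3}$)
$P = 5508$ ($P = \left(\left(- \frac{2}{3} - - \frac{32}{3}\right) + 44\right) \left(69 + 33\right) = \left(\left(- \frac{2}{3} + \frac{32}{3}\right) + 44\right) 102 = \left(10 + 44\right) 102 = 54 \cdot 102 = 5508$)
$\left(M + P\right)^{2} = \left(117 + 5508\right)^{2} = 5625^{2} = 31640625$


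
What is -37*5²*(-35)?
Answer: 32375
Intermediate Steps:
-37*5²*(-35) = -37*25*(-35) = -925*(-35) = 32375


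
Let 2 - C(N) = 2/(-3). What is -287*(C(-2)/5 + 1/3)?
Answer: -3731/15 ≈ -248.73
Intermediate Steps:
C(N) = 8/3 (C(N) = 2 - 2/(-3) = 2 - 2*(-1)/3 = 2 - 1*(-2/3) = 2 + 2/3 = 8/3)
-287*(C(-2)/5 + 1/3) = -287*((8/3)/5 + 1/3) = -287*((8/3)*(1/5) + 1*(1/3)) = -287*(8/15 + 1/3) = -287*13/15 = -3731/15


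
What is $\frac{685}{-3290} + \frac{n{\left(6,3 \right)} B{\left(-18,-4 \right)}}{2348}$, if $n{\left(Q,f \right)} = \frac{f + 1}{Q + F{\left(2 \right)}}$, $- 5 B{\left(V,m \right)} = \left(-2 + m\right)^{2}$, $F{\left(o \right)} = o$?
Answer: $- \frac{202528}{965615} \approx -0.20974$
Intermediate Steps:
$B{\left(V,m \right)} = - \frac{\left(-2 + m\right)^{2}}{5}$
$n{\left(Q,f \right)} = \frac{1 + f}{2 + Q}$ ($n{\left(Q,f \right)} = \frac{f + 1}{Q + 2} = \frac{1 + f}{2 + Q}$)
$\frac{685}{-3290} + \frac{n{\left(6,3 \right)} B{\left(-18,-4 \right)}}{2348} = \frac{685}{-3290} + \frac{\frac{1 + 3}{2 + 6} \left(- \frac{\left(-2 - 4\right)^{2}}{5}\right)}{2348} = 685 \left(- \frac{1}{3290}\right) + \frac{1}{8} \cdot 4 \left(- \frac{\left(-6\right)^{2}}{5}\right) \frac{1}{2348} = - \frac{137}{658} + \frac{1}{8} \cdot 4 \left(\left(- \frac{1}{5}\right) 36\right) \frac{1}{2348} = - \frac{137}{658} + \frac{1}{2} \left(- \frac{36}{5}\right) \frac{1}{2348} = - \frac{137}{658} - \frac{9}{5870} = - \frac{202528}{965615}$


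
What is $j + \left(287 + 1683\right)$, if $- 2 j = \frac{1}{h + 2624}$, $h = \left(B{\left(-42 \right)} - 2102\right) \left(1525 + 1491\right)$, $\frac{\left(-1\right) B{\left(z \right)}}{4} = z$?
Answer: $\frac{22971460801}{11660640} \approx 1970.0$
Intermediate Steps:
$B{\left(z \right)} = - 4 z$
$h = -5832944$ ($h = \left(\left(-4\right) \left(-42\right) - 2102\right) \left(1525 + 1491\right) = \left(168 - 2102\right) 3016 = \left(-1934\right) 3016 = -5832944$)
$j = \frac{1}{11660640}$ ($j = - \frac{1}{2 \left(-5832944 + 2624\right)} = - \frac{1}{2 \left(-5830320\right)} = \left(- \frac{1}{2}\right) \left(- \frac{1}{5830320}\right) = \frac{1}{11660640} \approx 8.5759 \cdot 10^{-8}$)
$j + \left(287 + 1683\right) = \frac{1}{11660640} + \left(287 + 1683\right) = \frac{1}{11660640} + 1970 = \frac{22971460801}{11660640}$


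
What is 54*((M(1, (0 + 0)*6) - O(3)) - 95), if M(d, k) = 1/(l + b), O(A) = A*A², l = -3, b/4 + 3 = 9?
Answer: -46098/7 ≈ -6585.4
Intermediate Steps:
b = 24 (b = -12 + 4*9 = -12 + 36 = 24)
O(A) = A³
M(d, k) = 1/21 (M(d, k) = 1/(-3 + 24) = 1/21)
54*((M(1, (0 + 0)*6) - O(3)) - 95) = 54*((1/21 - 1*3³) - 95) = 54*((1/21 - 1*27) - 95) = 54*((1/21 - 27) - 95) = 54*(-566/21 - 95) = 54*(-2561/21) = -46098/7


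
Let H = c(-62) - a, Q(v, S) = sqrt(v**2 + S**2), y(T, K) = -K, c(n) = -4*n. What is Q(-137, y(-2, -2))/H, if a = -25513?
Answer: sqrt(18773)/25761 ≈ 0.0053187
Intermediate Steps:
Q(v, S) = sqrt(S**2 + v**2)
H = 25761 (H = -4*(-62) - 1*(-25513) = 248 + 25513 = 25761)
Q(-137, y(-2, -2))/H = sqrt((-1*(-2))**2 + (-137)**2)/25761 = sqrt(2**2 + 18769)*(1/25761) = sqrt(4 + 18769)*(1/25761) = sqrt(18773)*(1/25761) = sqrt(18773)/25761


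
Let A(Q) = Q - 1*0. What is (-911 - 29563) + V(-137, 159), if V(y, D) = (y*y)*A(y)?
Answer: -2601827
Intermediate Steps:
A(Q) = Q (A(Q) = Q + 0 = Q)
V(y, D) = y**3 (V(y, D) = (y*y)*y = y**2*y = y**3)
(-911 - 29563) + V(-137, 159) = (-911 - 29563) + (-137)**3 = -30474 - 2571353 = -2601827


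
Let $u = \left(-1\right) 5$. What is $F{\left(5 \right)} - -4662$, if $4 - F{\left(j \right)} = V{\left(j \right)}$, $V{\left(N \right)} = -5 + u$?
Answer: $4676$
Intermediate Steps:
$u = -5$
$V{\left(N \right)} = -10$ ($V{\left(N \right)} = -5 - 5 = -10$)
$F{\left(j \right)} = 14$ ($F{\left(j \right)} = 4 - -10 = 4 + 10 = 14$)
$F{\left(5 \right)} - -4662 = 14 - -4662 = 14 + 4662 = 4676$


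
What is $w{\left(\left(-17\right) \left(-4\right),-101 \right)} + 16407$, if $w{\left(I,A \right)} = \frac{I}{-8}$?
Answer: $\frac{32797}{2} \approx 16399.0$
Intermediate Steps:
$w{\left(I,A \right)} = - \frac{I}{8}$ ($w{\left(I,A \right)} = I \left(- \frac{1}{8}\right) = - \frac{I}{8}$)
$w{\left(\left(-17\right) \left(-4\right),-101 \right)} + 16407 = - \frac{\left(-17\right) \left(-4\right)}{8} + 16407 = \left(- \frac{1}{8}\right) 68 + 16407 = - \frac{17}{2} + 16407 = \frac{32797}{2}$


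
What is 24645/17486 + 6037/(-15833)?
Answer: 284641303/276855838 ≈ 1.0281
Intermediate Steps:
24645/17486 + 6037/(-15833) = 24645*(1/17486) + 6037*(-1/15833) = 24645/17486 - 6037/15833 = 284641303/276855838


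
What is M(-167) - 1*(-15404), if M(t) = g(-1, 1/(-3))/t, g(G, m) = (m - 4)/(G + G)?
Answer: 15434795/1002 ≈ 15404.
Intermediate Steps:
g(G, m) = (-4 + m)/(2*G) (g(G, m) = (-4 + m)/((2*G)) = (-4 + m)*(1/(2*G)) = (-4 + m)/(2*G))
M(t) = 13/(6*t) (M(t) = ((½)*(-4 + 1/(-3))/(-1))/t = ((½)*(-1)*(-4 - ⅓))/t = ((½)*(-1)*(-13/3))/t = 13/(6*t))
M(-167) - 1*(-15404) = (13/6)/(-167) - 1*(-15404) = (13/6)*(-1/167) + 15404 = -13/1002 + 15404 = 15434795/1002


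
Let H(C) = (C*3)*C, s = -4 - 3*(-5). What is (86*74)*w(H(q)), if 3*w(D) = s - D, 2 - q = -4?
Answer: -617308/3 ≈ -2.0577e+5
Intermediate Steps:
s = 11 (s = -4 + 15 = 11)
q = 6 (q = 2 - 1*(-4) = 2 + 4 = 6)
H(C) = 3*C² (H(C) = (3*C)*C = 3*C²)
w(D) = 11/3 - D/3 (w(D) = (11 - D)/3 = 11/3 - D/3)
(86*74)*w(H(q)) = (86*74)*(11/3 - 6²) = 6364*(11/3 - 36) = 6364*(-97/3) = -617308/3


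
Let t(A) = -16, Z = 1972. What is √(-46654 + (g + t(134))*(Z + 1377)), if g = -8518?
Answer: 18*I*√88355 ≈ 5350.4*I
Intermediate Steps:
√(-46654 + (g + t(134))*(Z + 1377)) = √(-46654 + (-8518 - 16)*(1972 + 1377)) = √(-46654 - 8534*3349) = √(-46654 - 28580366) = √(-28627020) = 18*I*√88355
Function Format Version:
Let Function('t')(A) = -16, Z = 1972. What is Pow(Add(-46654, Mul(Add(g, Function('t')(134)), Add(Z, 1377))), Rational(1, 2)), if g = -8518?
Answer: Mul(18, I, Pow(88355, Rational(1, 2))) ≈ Mul(5350.4, I)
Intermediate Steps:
Pow(Add(-46654, Mul(Add(g, Function('t')(134)), Add(Z, 1377))), Rational(1, 2)) = Pow(Add(-46654, Mul(Add(-8518, -16), Add(1972, 1377))), Rational(1, 2)) = Pow(Add(-46654, Mul(-8534, 3349)), Rational(1, 2)) = Pow(Add(-46654, -28580366), Rational(1, 2)) = Pow(-28627020, Rational(1, 2)) = Mul(18, I, Pow(88355, Rational(1, 2)))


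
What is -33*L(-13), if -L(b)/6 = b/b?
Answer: 198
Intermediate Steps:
L(b) = -6 (L(b) = -6*b/b = -6*1 = -6)
-33*L(-13) = -33*(-6) = 198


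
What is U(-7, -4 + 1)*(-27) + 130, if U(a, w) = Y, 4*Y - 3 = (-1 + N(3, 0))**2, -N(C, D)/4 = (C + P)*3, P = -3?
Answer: 103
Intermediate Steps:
N(C, D) = 36 - 12*C (N(C, D) = -4*(C - 3)*3 = -4*(-3 + C)*3 = -4*(-9 + 3*C) = 36 - 12*C)
Y = 1 (Y = 3/4 + (-1 + (36 - 12*3))**2/4 = 3/4 + (-1 + (36 - 36))**2/4 = 3/4 + (-1 + 0)**2/4 = 3/4 + (1/4)*(-1)**2 = 3/4 + (1/4)*1 = 3/4 + 1/4 = 1)
U(a, w) = 1
U(-7, -4 + 1)*(-27) + 130 = 1*(-27) + 130 = -27 + 130 = 103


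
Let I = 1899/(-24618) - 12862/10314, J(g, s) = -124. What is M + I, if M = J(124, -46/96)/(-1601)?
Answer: -84468029959/67751665542 ≈ -1.2467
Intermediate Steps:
I = -56037167/42318342 (I = 1899*(-1/24618) - 12862*1/10314 = -633/8206 - 6431/5157 = -56037167/42318342 ≈ -1.3242)
M = 124/1601 (M = -124/(-1601) = -124*(-1/1601) = 124/1601 ≈ 0.077452)
M + I = 124/1601 - 56037167/42318342 = -84468029959/67751665542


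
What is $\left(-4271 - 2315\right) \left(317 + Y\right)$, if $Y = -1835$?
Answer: $9997548$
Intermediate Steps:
$\left(-4271 - 2315\right) \left(317 + Y\right) = \left(-4271 - 2315\right) \left(317 - 1835\right) = \left(-6586\right) \left(-1518\right) = 9997548$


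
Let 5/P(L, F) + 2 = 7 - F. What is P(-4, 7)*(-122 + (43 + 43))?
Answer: 90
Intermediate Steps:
P(L, F) = 5/(5 - F) (P(L, F) = 5/(-2 + (7 - F)) = 5/(5 - F))
P(-4, 7)*(-122 + (43 + 43)) = (-5/(-5 + 7))*(-122 + (43 + 43)) = (-5/2)*(-122 + 86) = -5*½*(-36) = -5/2*(-36) = 90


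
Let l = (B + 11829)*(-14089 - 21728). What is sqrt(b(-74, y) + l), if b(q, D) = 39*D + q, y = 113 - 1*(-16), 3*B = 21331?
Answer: I*sqrt(678345145) ≈ 26045.0*I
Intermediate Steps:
B = 21331/3 (B = (1/3)*21331 = 21331/3 ≈ 7110.3)
y = 129 (y = 113 + 16 = 129)
b(q, D) = q + 39*D
l = -678350102 (l = (21331/3 + 11829)*(-14089 - 21728) = (56818/3)*(-35817) = -678350102)
sqrt(b(-74, y) + l) = sqrt((-74 + 39*129) - 678350102) = sqrt((-74 + 5031) - 678350102) = sqrt(4957 - 678350102) = sqrt(-678345145) = I*sqrt(678345145)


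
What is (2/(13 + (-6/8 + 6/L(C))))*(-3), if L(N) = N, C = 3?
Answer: -8/19 ≈ -0.42105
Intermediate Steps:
(2/(13 + (-6/8 + 6/L(C))))*(-3) = (2/(13 + (-6/8 + 6/3)))*(-3) = (2/(13 + (-6*⅛ + 6*(⅓))))*(-3) = (2/(13 + (-¾ + 2)))*(-3) = (2/(13 + 5/4))*(-3) = (2/(57/4))*(-3) = (2*(4/57))*(-3) = (8/57)*(-3) = -8/19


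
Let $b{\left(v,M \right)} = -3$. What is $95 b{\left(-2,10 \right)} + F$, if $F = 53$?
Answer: $-232$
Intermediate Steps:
$95 b{\left(-2,10 \right)} + F = 95 \left(-3\right) + 53 = -285 + 53 = -232$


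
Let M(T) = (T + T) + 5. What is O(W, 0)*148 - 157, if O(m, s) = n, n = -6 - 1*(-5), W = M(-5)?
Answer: -305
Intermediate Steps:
M(T) = 5 + 2*T (M(T) = 2*T + 5 = 5 + 2*T)
W = -5 (W = 5 + 2*(-5) = 5 - 10 = -5)
n = -1 (n = -6 + 5 = -1)
O(m, s) = -1
O(W, 0)*148 - 157 = -1*148 - 157 = -148 - 157 = -305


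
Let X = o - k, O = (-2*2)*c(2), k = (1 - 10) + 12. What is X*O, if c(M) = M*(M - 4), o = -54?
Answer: -912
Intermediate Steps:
c(M) = M*(-4 + M)
k = 3 (k = -9 + 12 = 3)
O = 16 (O = (-2*2)*(2*(-4 + 2)) = -8*(-2) = -4*(-4) = 16)
X = -57 (X = -54 - 1*3 = -54 - 3 = -57)
X*O = -57*16 = -912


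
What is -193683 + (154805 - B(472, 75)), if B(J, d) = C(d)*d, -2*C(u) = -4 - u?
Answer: -83681/2 ≈ -41841.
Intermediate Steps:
C(u) = 2 + u/2 (C(u) = -(-4 - u)/2 = 2 + u/2)
B(J, d) = d*(2 + d/2) (B(J, d) = (2 + d/2)*d = d*(2 + d/2))
-193683 + (154805 - B(472, 75)) = -193683 + (154805 - 75*(4 + 75)/2) = -193683 + (154805 - 75*79/2) = -193683 + (154805 - 1*5925/2) = -193683 + (154805 - 5925/2) = -193683 + 303685/2 = -83681/2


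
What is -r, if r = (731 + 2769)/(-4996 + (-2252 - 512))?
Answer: 175/388 ≈ 0.45103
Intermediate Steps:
r = -175/388 (r = 3500/(-4996 - 2764) = 3500/(-7760) = 3500*(-1/7760) = -175/388 ≈ -0.45103)
-r = -1*(-175/388) = 175/388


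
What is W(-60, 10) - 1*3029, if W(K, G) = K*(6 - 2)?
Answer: -3269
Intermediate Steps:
W(K, G) = 4*K (W(K, G) = K*4 = 4*K)
W(-60, 10) - 1*3029 = 4*(-60) - 1*3029 = -240 - 3029 = -3269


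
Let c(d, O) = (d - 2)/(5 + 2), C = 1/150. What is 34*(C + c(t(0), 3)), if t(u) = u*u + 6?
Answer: 10319/525 ≈ 19.655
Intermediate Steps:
t(u) = 6 + u² (t(u) = u² + 6 = 6 + u²)
C = 1/150 ≈ 0.0066667
c(d, O) = -2/7 + d/7 (c(d, O) = (-2 + d)/7 = (-2 + d)*(⅐) = -2/7 + d/7)
34*(C + c(t(0), 3)) = 34*(1/150 + (-2/7 + (6 + 0²)/7)) = 34*(1/150 + (-2/7 + (6 + 0)/7)) = 34*(1/150 + (-2/7 + (⅐)*6)) = 34*(1/150 + (-2/7 + 6/7)) = 34*(1/150 + 4/7) = 34*(607/1050) = 10319/525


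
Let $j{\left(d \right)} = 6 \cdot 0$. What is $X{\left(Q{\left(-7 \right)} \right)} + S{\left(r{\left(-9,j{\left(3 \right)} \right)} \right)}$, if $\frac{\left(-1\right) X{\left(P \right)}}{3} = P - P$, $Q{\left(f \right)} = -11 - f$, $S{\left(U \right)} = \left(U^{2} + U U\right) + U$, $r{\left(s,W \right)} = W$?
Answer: $0$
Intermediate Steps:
$j{\left(d \right)} = 0$
$S{\left(U \right)} = U + 2 U^{2}$ ($S{\left(U \right)} = \left(U^{2} + U^{2}\right) + U = 2 U^{2} + U = U + 2 U^{2}$)
$X{\left(P \right)} = 0$ ($X{\left(P \right)} = - 3 \left(P - P\right) = \left(-3\right) 0 = 0$)
$X{\left(Q{\left(-7 \right)} \right)} + S{\left(r{\left(-9,j{\left(3 \right)} \right)} \right)} = 0 + 0 \left(1 + 2 \cdot 0\right) = 0 + 0 \left(1 + 0\right) = 0 + 0 \cdot 1 = 0 + 0 = 0$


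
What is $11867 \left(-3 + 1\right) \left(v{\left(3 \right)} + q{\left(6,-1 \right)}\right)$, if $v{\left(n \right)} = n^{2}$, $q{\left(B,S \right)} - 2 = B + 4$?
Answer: $-498414$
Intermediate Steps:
$q{\left(B,S \right)} = 6 + B$ ($q{\left(B,S \right)} = 2 + \left(B + 4\right) = 2 + \left(4 + B\right) = 6 + B$)
$11867 \left(-3 + 1\right) \left(v{\left(3 \right)} + q{\left(6,-1 \right)}\right) = 11867 \left(-3 + 1\right) \left(3^{2} + \left(6 + 6\right)\right) = 11867 \left(- 2 \left(9 + 12\right)\right) = 11867 \left(\left(-2\right) 21\right) = 11867 \left(-42\right) = -498414$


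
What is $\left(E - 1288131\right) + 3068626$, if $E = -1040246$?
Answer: $740249$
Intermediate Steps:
$\left(E - 1288131\right) + 3068626 = \left(-1040246 - 1288131\right) + 3068626 = -2328377 + 3068626 = 740249$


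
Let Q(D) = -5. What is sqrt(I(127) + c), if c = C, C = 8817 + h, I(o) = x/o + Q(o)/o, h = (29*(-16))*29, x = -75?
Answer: I*sqrt(74832591)/127 ≈ 68.115*I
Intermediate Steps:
h = -13456 (h = -464*29 = -13456)
I(o) = -80/o (I(o) = -75/o - 5/o = -80/o)
C = -4639 (C = 8817 - 13456 = -4639)
c = -4639
sqrt(I(127) + c) = sqrt(-80/127 - 4639) = sqrt(-589233/127) = I*sqrt(74832591)/127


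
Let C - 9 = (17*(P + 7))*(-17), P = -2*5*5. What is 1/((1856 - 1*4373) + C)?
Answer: 1/9919 ≈ 0.00010082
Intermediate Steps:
P = -50 (P = -10*5 = -50)
C = 12436 (C = 9 + (17*(-50 + 7))*(-17) = 9 + (17*(-43))*(-17) = 9 - 731*(-17) = 9 + 12427 = 12436)
1/((1856 - 1*4373) + C) = 1/((1856 - 1*4373) + 12436) = 1/((1856 - 4373) + 12436) = 1/(-2517 + 12436) = 1/9919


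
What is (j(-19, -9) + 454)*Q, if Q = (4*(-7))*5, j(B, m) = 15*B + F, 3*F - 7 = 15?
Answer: -74060/3 ≈ -24687.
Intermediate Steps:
F = 22/3 (F = 7/3 + (⅓)*15 = 7/3 + 5 = 22/3 ≈ 7.3333)
j(B, m) = 22/3 + 15*B (j(B, m) = 15*B + 22/3 = 22/3 + 15*B)
Q = -140 (Q = -28*5 = -140)
(j(-19, -9) + 454)*Q = ((22/3 + 15*(-19)) + 454)*(-140) = ((22/3 - 285) + 454)*(-140) = (-833/3 + 454)*(-140) = (529/3)*(-140) = -74060/3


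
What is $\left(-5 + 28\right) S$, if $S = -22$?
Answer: $-506$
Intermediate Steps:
$\left(-5 + 28\right) S = \left(-5 + 28\right) \left(-22\right) = 23 \left(-22\right) = -506$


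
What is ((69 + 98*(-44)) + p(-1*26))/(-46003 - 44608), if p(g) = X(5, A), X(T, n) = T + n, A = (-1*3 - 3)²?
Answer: 4202/90611 ≈ 0.046374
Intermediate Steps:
A = 36 (A = (-3 - 3)² = (-6)² = 36)
p(g) = 41 (p(g) = 5 + 36 = 41)
((69 + 98*(-44)) + p(-1*26))/(-46003 - 44608) = ((69 + 98*(-44)) + 41)/(-46003 - 44608) = ((69 - 4312) + 41)/(-90611) = (-4243 + 41)*(-1/90611) = -4202*(-1/90611) = 4202/90611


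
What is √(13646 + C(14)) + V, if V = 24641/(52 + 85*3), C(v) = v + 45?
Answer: 24641/307 + √13705 ≈ 197.33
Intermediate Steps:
C(v) = 45 + v
V = 24641/307 (V = 24641/(52 + 255) = 24641/307 ≈ 80.264)
√(13646 + C(14)) + V = √(13646 + (45 + 14)) + 24641/307 = √(13646 + 59) + 24641/307 = √13705 + 24641/307 = 24641/307 + √13705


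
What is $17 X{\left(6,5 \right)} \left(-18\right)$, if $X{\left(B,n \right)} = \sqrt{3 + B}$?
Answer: $-918$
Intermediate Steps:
$17 X{\left(6,5 \right)} \left(-18\right) = 17 \sqrt{3 + 6} \left(-18\right) = 17 \sqrt{9} \left(-18\right) = 17 \cdot 3 \left(-18\right) = 51 \left(-18\right) = -918$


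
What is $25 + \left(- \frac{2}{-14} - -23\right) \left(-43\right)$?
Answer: $- \frac{6791}{7} \approx -970.14$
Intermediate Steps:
$25 + \left(- \frac{2}{-14} - -23\right) \left(-43\right) = 25 + \left(\left(-2\right) \left(- \frac{1}{14}\right) + 23\right) \left(-43\right) = 25 + \left(\frac{1}{7} + 23\right) \left(-43\right) = 25 + \frac{162}{7} \left(-43\right) = 25 - \frac{6966}{7} = - \frac{6791}{7}$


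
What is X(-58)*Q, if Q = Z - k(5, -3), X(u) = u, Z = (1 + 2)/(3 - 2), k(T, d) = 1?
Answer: -116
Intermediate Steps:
Z = 3 (Z = 3/1 = 3*1 = 3)
Q = 2 (Q = 3 - 1*1 = 3 - 1 = 2)
X(-58)*Q = -58*2 = -116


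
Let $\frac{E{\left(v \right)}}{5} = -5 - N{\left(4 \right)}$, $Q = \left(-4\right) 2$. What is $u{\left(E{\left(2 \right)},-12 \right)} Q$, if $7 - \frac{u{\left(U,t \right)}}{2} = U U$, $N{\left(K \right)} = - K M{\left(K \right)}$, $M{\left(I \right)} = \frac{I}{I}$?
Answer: $288$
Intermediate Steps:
$M{\left(I \right)} = 1$
$N{\left(K \right)} = - K$ ($N{\left(K \right)} = - K 1 = - K$)
$Q = -8$
$E{\left(v \right)} = -5$ ($E{\left(v \right)} = 5 \left(-5 - \left(-1\right) 4\right) = 5 \left(-5 - -4\right) = 5 \left(-5 + 4\right) = 5 \left(-1\right) = -5$)
$u{\left(U,t \right)} = 14 - 2 U^{2}$ ($u{\left(U,t \right)} = 14 - 2 U U = 14 - 2 U^{2}$)
$u{\left(E{\left(2 \right)},-12 \right)} Q = \left(14 - 2 \left(-5\right)^{2}\right) \left(-8\right) = \left(14 - 50\right) \left(-8\right) = \left(-36\right) \left(-8\right) = 288$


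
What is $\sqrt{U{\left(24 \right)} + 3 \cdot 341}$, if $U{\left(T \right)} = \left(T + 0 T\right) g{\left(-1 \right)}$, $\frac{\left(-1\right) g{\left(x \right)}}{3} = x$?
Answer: $\sqrt{1095} \approx 33.091$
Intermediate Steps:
$g{\left(x \right)} = - 3 x$
$U{\left(T \right)} = 3 T$ ($U{\left(T \right)} = \left(T + 0 T\right) \left(\left(-3\right) \left(-1\right)\right) = \left(T + 0\right) 3 = T 3 = 3 T$)
$\sqrt{U{\left(24 \right)} + 3 \cdot 341} = \sqrt{3 \cdot 24 + 3 \cdot 341} = \sqrt{72 + 1023} = \sqrt{1095}$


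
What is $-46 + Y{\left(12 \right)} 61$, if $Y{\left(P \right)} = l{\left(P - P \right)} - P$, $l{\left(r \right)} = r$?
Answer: $-778$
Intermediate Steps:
$Y{\left(P \right)} = - P$ ($Y{\left(P \right)} = \left(P - P\right) - P = 0 - P = - P$)
$-46 + Y{\left(12 \right)} 61 = -46 + \left(-1\right) 12 \cdot 61 = -46 - 732 = -778$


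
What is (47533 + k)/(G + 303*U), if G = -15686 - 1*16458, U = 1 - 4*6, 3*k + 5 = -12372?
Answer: -130222/117339 ≈ -1.1098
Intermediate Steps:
k = -12377/3 (k = -5/3 + (1/3)*(-12372) = -5/3 - 4124 = -12377/3 ≈ -4125.7)
U = -23 (U = 1 - 24 = -23)
G = -32144 (G = -15686 - 16458 = -32144)
(47533 + k)/(G + 303*U) = (47533 - 12377/3)/(-32144 + 303*(-23)) = 130222/(3*(-32144 - 6969)) = (130222/3)/(-39113) = (130222/3)*(-1/39113) = -130222/117339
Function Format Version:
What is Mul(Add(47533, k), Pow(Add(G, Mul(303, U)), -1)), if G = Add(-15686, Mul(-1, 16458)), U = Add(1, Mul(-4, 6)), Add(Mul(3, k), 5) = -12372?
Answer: Rational(-130222, 117339) ≈ -1.1098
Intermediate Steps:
k = Rational(-12377, 3) (k = Add(Rational(-5, 3), Mul(Rational(1, 3), -12372)) = Add(Rational(-5, 3), -4124) = Rational(-12377, 3) ≈ -4125.7)
U = -23 (U = Add(1, -24) = -23)
G = -32144 (G = Add(-15686, -16458) = -32144)
Mul(Add(47533, k), Pow(Add(G, Mul(303, U)), -1)) = Mul(Add(47533, Rational(-12377, 3)), Pow(Add(-32144, Mul(303, -23)), -1)) = Mul(Rational(130222, 3), Pow(Add(-32144, -6969), -1)) = Mul(Rational(130222, 3), Pow(-39113, -1)) = Mul(Rational(130222, 3), Rational(-1, 39113)) = Rational(-130222, 117339)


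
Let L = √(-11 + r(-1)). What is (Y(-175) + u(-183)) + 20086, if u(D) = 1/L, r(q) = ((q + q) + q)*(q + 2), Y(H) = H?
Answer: 19911 - I*√14/14 ≈ 19911.0 - 0.26726*I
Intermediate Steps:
r(q) = 3*q*(2 + q) (r(q) = (2*q + q)*(2 + q) = (3*q)*(2 + q) = 3*q*(2 + q))
L = I*√14 (L = √(-11 + 3*(-1)*(2 - 1)) = √(-11 + 3*(-1)*1) = √(-11 - 3) = √(-14) = I*√14 ≈ 3.7417*I)
u(D) = -I*√14/14 (u(D) = 1/(I*√14) = -I*√14/14)
(Y(-175) + u(-183)) + 20086 = (-175 - I*√14/14) + 20086 = 19911 - I*√14/14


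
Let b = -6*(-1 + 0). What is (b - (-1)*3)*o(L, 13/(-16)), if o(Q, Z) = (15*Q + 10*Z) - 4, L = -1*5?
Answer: -6273/8 ≈ -784.13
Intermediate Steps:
b = 6 (b = -6*(-1) = 6)
L = -5
o(Q, Z) = -4 + 10*Z + 15*Q (o(Q, Z) = (10*Z + 15*Q) - 4 = -4 + 10*Z + 15*Q)
(b - (-1)*3)*o(L, 13/(-16)) = (6 - (-1)*3)*(-4 + 10*(13/(-16)) + 15*(-5)) = (6 - 1*(-3))*(-4 + 10*(13*(-1/16)) - 75) = (6 + 3)*(-4 + 10*(-13/16) - 75) = 9*(-4 - 65/8 - 75) = 9*(-697/8) = -6273/8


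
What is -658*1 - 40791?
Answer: -41449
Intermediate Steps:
-658*1 - 40791 = -658 - 40791 = -41449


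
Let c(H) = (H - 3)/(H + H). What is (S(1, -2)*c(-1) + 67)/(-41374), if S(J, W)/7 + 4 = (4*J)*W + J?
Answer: 87/41374 ≈ 0.0021028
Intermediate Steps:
S(J, W) = -28 + 7*J + 28*J*W (S(J, W) = -28 + 7*((4*J)*W + J) = -28 + 7*(4*J*W + J) = -28 + 7*(J + 4*J*W) = -28 + (7*J + 28*J*W) = -28 + 7*J + 28*J*W)
c(H) = (-3 + H)/(2*H) (c(H) = (-3 + H)/((2*H)) = (-3 + H)*(1/(2*H)) = (-3 + H)/(2*H))
(S(1, -2)*c(-1) + 67)/(-41374) = ((-28 + 7*1 + 28*1*(-2))*((1/2)*(-3 - 1)/(-1)) + 67)/(-41374) = ((-28 + 7 - 56)*((1/2)*(-1)*(-4)) + 67)*(-1/41374) = (-77*2 + 67)*(-1/41374) = (-154 + 67)*(-1/41374) = -87*(-1/41374) = 87/41374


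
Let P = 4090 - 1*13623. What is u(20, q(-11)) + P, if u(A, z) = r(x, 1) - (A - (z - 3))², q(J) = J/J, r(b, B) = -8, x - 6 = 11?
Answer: -10025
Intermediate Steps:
x = 17 (x = 6 + 11 = 17)
q(J) = 1
u(A, z) = -8 - (3 + A - z)² (u(A, z) = -8 - (A - (z - 3))² = -8 - (A - (-3 + z))² = -8 - (A + (3 - z))² = -8 - (3 + A - z)²)
P = -9533 (P = 4090 - 13623 = -9533)
u(20, q(-11)) + P = (-8 - (3 + 20 - 1*1)²) - 9533 = (-8 - (3 + 20 - 1)²) - 9533 = (-8 - 1*22²) - 9533 = (-8 - 1*484) - 9533 = (-8 - 484) - 9533 = -492 - 9533 = -10025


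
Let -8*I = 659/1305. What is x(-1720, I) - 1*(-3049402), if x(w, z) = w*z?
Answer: 795922259/261 ≈ 3.0495e+6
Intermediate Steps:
I = -659/10440 (I = -659/(8*1305) = -1/8*659/1305 = -659/10440 ≈ -0.063123)
x(-1720, I) - 1*(-3049402) = -1720*(-659/10440) - 1*(-3049402) = 28337/261 + 3049402 = 795922259/261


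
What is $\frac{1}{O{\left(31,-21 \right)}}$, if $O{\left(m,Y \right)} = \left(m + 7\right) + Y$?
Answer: $\frac{1}{17} \approx 0.058824$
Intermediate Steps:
$O{\left(m,Y \right)} = 7 + Y + m$ ($O{\left(m,Y \right)} = \left(7 + m\right) + Y = 7 + Y + m$)
$\frac{1}{O{\left(31,-21 \right)}} = \frac{1}{7 - 21 + 31} = \frac{1}{17}$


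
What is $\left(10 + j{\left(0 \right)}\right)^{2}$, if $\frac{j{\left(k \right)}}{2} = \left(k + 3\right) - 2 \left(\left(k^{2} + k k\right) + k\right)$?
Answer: $256$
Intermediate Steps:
$j{\left(k \right)} = 6 - 8 k^{2} - 2 k$ ($j{\left(k \right)} = 2 \left(\left(k + 3\right) - 2 \left(\left(k^{2} + k k\right) + k\right)\right) = 2 \left(\left(3 + k\right) - 2 \left(\left(k^{2} + k^{2}\right) + k\right)\right) = 2 \left(\left(3 + k\right) - 2 \left(2 k^{2} + k\right)\right) = 2 \left(\left(3 + k\right) - 2 \left(k + 2 k^{2}\right)\right) = 2 \left(\left(3 + k\right) - \left(2 k + 4 k^{2}\right)\right) = 2 \left(3 - k - 4 k^{2}\right) = 6 - 8 k^{2} - 2 k$)
$\left(10 + j{\left(0 \right)}\right)^{2} = \left(10 - \left(-6 + 8 \cdot 0^{2}\right)\right)^{2} = \left(10 + \left(6 - 0 + 0\right)\right)^{2} = \left(10 + \left(6 + 0 + 0\right)\right)^{2} = \left(10 + 6\right)^{2} = 16^{2} = 256$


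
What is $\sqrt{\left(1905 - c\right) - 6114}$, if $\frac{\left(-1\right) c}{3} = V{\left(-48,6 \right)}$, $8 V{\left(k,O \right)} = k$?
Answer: $i \sqrt{4227} \approx 65.015 i$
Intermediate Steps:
$V{\left(k,O \right)} = \frac{k}{8}$
$c = 18$ ($c = - 3 \cdot \frac{1}{8} \left(-48\right) = \left(-3\right) \left(-6\right) = 18$)
$\sqrt{\left(1905 - c\right) - 6114} = \sqrt{\left(1905 - 18\right) - 6114} = \sqrt{1887 - 6114} = \sqrt{-4227} = i \sqrt{4227}$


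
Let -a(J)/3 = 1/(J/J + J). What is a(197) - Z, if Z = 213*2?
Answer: -28117/66 ≈ -426.02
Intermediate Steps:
Z = 426
a(J) = -3/(1 + J) (a(J) = -3/(J/J + J) = -3/(1 + J))
a(197) - Z = -3/(1 + 197) - 1*426 = -3/198 - 426 = -3*1/198 - 426 = -1/66 - 426 = -28117/66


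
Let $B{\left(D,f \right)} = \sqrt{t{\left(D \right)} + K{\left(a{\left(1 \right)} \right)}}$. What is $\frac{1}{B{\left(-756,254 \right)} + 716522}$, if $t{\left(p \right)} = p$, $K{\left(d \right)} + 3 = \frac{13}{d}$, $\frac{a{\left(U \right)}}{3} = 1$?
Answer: $\frac{1074783}{770105665858} - \frac{i \sqrt{1698}}{770105665858} \approx 1.3956 \cdot 10^{-6} - 5.3508 \cdot 10^{-11} i$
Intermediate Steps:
$a{\left(U \right)} = 3$ ($a{\left(U \right)} = 3 \cdot 1 = 3$)
$K{\left(d \right)} = -3 + \frac{13}{d}$
$B{\left(D,f \right)} = \sqrt{\frac{4}{3} + D}$ ($B{\left(D,f \right)} = \sqrt{D - \left(3 - \frac{13}{3}\right)} = \sqrt{D + \left(-3 + 13 \cdot \frac{1}{3}\right)} = \sqrt{D + \left(-3 + \frac{13}{3}\right)} = \sqrt{D + \frac{4}{3}} = \sqrt{\frac{4}{3} + D}$)
$\frac{1}{B{\left(-756,254 \right)} + 716522} = \frac{1}{\frac{\sqrt{12 + 9 \left(-756\right)}}{3} + 716522} = \frac{1}{\frac{\sqrt{12 - 6804}}{3} + 716522} = \frac{1}{\frac{\sqrt{-6792}}{3} + 716522} = \frac{1}{\frac{2 i \sqrt{1698}}{3} + 716522} = \frac{1}{716522 + \frac{2 i \sqrt{1698}}{3}}$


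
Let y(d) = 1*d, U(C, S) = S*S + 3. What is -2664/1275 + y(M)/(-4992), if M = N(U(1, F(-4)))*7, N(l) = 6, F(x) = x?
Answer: -741791/353600 ≈ -2.0978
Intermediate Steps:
U(C, S) = 3 + S**2 (U(C, S) = S**2 + 3 = 3 + S**2)
M = 42 (M = 6*7 = 42)
y(d) = d
-2664/1275 + y(M)/(-4992) = -2664/1275 + 42/(-4992) = -2664*1/1275 + 42*(-1/4992) = -888/425 - 7/832 = -741791/353600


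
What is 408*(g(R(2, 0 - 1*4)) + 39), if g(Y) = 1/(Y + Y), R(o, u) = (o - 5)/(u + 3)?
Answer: 15980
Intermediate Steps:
R(o, u) = (-5 + o)/(3 + u)
g(Y) = 1/(2*Y)
408*(g(R(2, 0 - 1*4)) + 39) = 408*(1/(2*(((-5 + 2)/(3 + (0 - 1*4))))) + 39) = 408*(1/(2*((-3/(3 + (0 - 4))))) + 39) = 408*(1/(2*((-3/(3 - 4)))) + 39) = 408*(1/(2*((-3/(-1)))) + 39) = 408*(1/(2*((-1*(-3)))) + 39) = 408*((½)/3 + 39) = 408*((½)*(⅓) + 39) = 408*(⅙ + 39) = 408*(235/6) = 15980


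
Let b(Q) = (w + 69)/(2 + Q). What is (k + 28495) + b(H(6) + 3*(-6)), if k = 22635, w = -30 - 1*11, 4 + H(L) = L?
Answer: 51128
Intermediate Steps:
H(L) = -4 + L
w = -41 (w = -30 - 11 = -41)
b(Q) = 28/(2 + Q) (b(Q) = (-41 + 69)/(2 + Q) = 28/(2 + Q))
(k + 28495) + b(H(6) + 3*(-6)) = (22635 + 28495) + 28/(2 + ((-4 + 6) + 3*(-6))) = 51130 + 28/(2 + (2 - 18)) = 51130 + 28/(2 - 16) = 51130 + 28/(-14) = 51130 + 28*(-1/14) = 51130 - 2 = 51128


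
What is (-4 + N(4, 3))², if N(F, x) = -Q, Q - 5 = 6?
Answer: 225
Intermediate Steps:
Q = 11 (Q = 5 + 6 = 11)
N(F, x) = -11 (N(F, x) = -1*11 = -11)
(-4 + N(4, 3))² = (-4 - 11)² = (-15)² = 225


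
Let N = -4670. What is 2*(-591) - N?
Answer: 3488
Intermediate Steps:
2*(-591) - N = 2*(-591) - 1*(-4670) = -1182 + 4670 = 3488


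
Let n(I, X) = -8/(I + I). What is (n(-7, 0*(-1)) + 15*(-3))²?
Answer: 96721/49 ≈ 1973.9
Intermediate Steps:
n(I, X) = -4/I (n(I, X) = -8*1/(2*I) = -4/I)
(n(-7, 0*(-1)) + 15*(-3))² = (-4/(-7) + 15*(-3))² = (-4*(-⅐) - 45)² = (4/7 - 45)² = (-311/7)² = 96721/49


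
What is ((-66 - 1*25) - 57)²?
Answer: 21904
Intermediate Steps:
((-66 - 1*25) - 57)² = ((-66 - 25) - 57)² = (-91 - 57)² = (-148)² = 21904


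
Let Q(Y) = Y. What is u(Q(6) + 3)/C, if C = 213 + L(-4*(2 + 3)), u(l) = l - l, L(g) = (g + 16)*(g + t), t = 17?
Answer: 0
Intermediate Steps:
L(g) = (16 + g)*(17 + g) (L(g) = (g + 16)*(g + 17) = (16 + g)*(17 + g))
u(l) = 0
C = 225 (C = 213 + (272 + (-4*(2 + 3))² + 33*(-4*(2 + 3))) = 213 + (272 + (-4*5)² + 33*(-4*5)) = 213 + (272 + (-20)² + 33*(-20)) = 213 + (272 + 400 - 660) = 213 + 12 = 225)
u(Q(6) + 3)/C = 0/225 = 0*(1/225) = 0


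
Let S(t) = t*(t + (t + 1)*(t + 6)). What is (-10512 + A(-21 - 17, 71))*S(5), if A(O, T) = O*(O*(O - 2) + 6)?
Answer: -24317500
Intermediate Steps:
S(t) = t*(t + (1 + t)*(6 + t))
A(O, T) = O*(6 + O*(-2 + O)) (A(O, T) = O*(O*(-2 + O) + 6) = O*(6 + O*(-2 + O)))
(-10512 + A(-21 - 17, 71))*S(5) = (-10512 + (-21 - 17)*(6 + (-21 - 17)² - 2*(-21 - 17)))*(5*(6 + 5² + 8*5)) = (-10512 - 38*(6 + (-38)² - 2*(-38)))*(5*(6 + 25 + 40)) = (-10512 - 38*(6 + 1444 + 76))*(5*71) = (-10512 - 38*1526)*355 = (-10512 - 57988)*355 = -68500*355 = -24317500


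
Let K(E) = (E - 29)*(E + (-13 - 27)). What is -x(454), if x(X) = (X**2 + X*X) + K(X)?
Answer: -588182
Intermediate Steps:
K(E) = (-40 + E)*(-29 + E) (K(E) = (-29 + E)*(E - 40) = (-29 + E)*(-40 + E) = (-40 + E)*(-29 + E))
x(X) = 1160 - 69*X + 3*X**2 (x(X) = (X**2 + X*X) + (1160 + X**2 - 69*X) = (X**2 + X**2) + (1160 + X**2 - 69*X) = 2*X**2 + (1160 + X**2 - 69*X) = 1160 - 69*X + 3*X**2)
-x(454) = -(1160 - 69*454 + 3*454**2) = -(1160 - 31326 + 3*206116) = -(1160 - 31326 + 618348) = -1*588182 = -588182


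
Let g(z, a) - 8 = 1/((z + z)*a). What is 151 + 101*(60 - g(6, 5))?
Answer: 324079/60 ≈ 5401.3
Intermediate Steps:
g(z, a) = 8 + 1/(2*a*z) (g(z, a) = 8 + 1/((z + z)*a) = 8 + 1/(((2*z))*a) = 8 + (1/(2*z))/a = 8 + 1/(2*a*z))
151 + 101*(60 - g(6, 5)) = 151 + 101*(60 - (8 + (½)/(5*6))) = 151 + 101*(60 - (8 + (½)*(⅕)*(⅙))) = 151 + 101*(60 - (8 + 1/60)) = 151 + 101*(60 - 1*481/60) = 151 + 101*(60 - 481/60) = 151 + 101*(3119/60) = 151 + 315019/60 = 324079/60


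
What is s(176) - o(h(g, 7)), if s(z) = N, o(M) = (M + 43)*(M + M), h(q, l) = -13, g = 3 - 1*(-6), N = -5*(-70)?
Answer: 1130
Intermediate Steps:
N = 350
g = 9 (g = 3 + 6 = 9)
o(M) = 2*M*(43 + M) (o(M) = (43 + M)*(2*M) = 2*M*(43 + M))
s(z) = 350
s(176) - o(h(g, 7)) = 350 - 2*(-13)*(43 - 13) = 350 - 2*(-13)*30 = 350 - 1*(-780) = 350 + 780 = 1130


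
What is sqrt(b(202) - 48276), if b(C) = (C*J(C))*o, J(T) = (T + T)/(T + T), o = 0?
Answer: 18*I*sqrt(149) ≈ 219.72*I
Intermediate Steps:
J(T) = 1 (J(T) = (2*T)/((2*T)) = (2*T)*(1/(2*T)) = 1)
b(C) = 0 (b(C) = (C*1)*0 = C*0 = 0)
sqrt(b(202) - 48276) = sqrt(0 - 48276) = sqrt(-48276) = 18*I*sqrt(149)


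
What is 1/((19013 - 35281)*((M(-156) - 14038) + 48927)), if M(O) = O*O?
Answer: -1/963472300 ≈ -1.0379e-9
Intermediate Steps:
M(O) = O²
1/((19013 - 35281)*((M(-156) - 14038) + 48927)) = 1/((19013 - 35281)*(((-156)² - 14038) + 48927)) = 1/(-16268*((24336 - 14038) + 48927)) = 1/(-16268*(10298 + 48927)) = 1/(-16268*59225) = 1/(-963472300) = -1/963472300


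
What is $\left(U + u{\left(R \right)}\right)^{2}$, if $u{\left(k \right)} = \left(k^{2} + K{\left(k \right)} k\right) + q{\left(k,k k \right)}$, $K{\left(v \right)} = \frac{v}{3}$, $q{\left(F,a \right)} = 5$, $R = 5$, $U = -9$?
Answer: $\frac{7744}{9} \approx 860.44$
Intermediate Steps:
$K{\left(v \right)} = \frac{v}{3}$ ($K{\left(v \right)} = v \frac{1}{3} = \frac{v}{3}$)
$u{\left(k \right)} = 5 + \frac{4 k^{2}}{3}$ ($u{\left(k \right)} = \left(k^{2} + \frac{k}{3} k\right) + 5 = \left(k^{2} + \frac{k^{2}}{3}\right) + 5 = \frac{4 k^{2}}{3} + 5 = 5 + \frac{4 k^{2}}{3}$)
$\left(U + u{\left(R \right)}\right)^{2} = \left(-9 + \left(5 + \frac{4 \cdot 5^{2}}{3}\right)\right)^{2} = \left(-9 + \left(5 + \frac{4}{3} \cdot 25\right)\right)^{2} = \left(-9 + \left(5 + \frac{100}{3}\right)\right)^{2} = \left(-9 + \frac{115}{3}\right)^{2} = \left(\frac{88}{3}\right)^{2} = \frac{7744}{9}$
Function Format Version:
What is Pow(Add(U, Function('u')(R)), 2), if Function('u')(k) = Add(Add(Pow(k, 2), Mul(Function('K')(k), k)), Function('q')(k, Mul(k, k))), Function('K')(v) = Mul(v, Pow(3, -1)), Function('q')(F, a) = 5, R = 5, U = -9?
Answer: Rational(7744, 9) ≈ 860.44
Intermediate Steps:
Function('K')(v) = Mul(Rational(1, 3), v) (Function('K')(v) = Mul(v, Rational(1, 3)) = Mul(Rational(1, 3), v))
Function('u')(k) = Add(5, Mul(Rational(4, 3), Pow(k, 2))) (Function('u')(k) = Add(Add(Pow(k, 2), Mul(Mul(Rational(1, 3), k), k)), 5) = Add(Add(Pow(k, 2), Mul(Rational(1, 3), Pow(k, 2))), 5) = Add(Mul(Rational(4, 3), Pow(k, 2)), 5) = Add(5, Mul(Rational(4, 3), Pow(k, 2))))
Pow(Add(U, Function('u')(R)), 2) = Pow(Add(-9, Add(5, Mul(Rational(4, 3), Pow(5, 2)))), 2) = Pow(Add(-9, Add(5, Mul(Rational(4, 3), 25))), 2) = Pow(Add(-9, Add(5, Rational(100, 3))), 2) = Pow(Add(-9, Rational(115, 3)), 2) = Pow(Rational(88, 3), 2) = Rational(7744, 9)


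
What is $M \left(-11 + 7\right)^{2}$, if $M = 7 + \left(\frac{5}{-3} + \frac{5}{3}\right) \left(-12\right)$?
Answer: $112$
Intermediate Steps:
$M = 7$ ($M = 7 + \left(5 \left(- \frac{1}{3}\right) + 5 \cdot \frac{1}{3}\right) \left(-12\right) = 7 + \left(- \frac{5}{3} + \frac{5}{3}\right) \left(-12\right) = 7 + 0 \left(-12\right) = 7 + 0 = 7$)
$M \left(-11 + 7\right)^{2} = 7 \left(-11 + 7\right)^{2} = 7 \left(-4\right)^{2} = 7 \cdot 16 = 112$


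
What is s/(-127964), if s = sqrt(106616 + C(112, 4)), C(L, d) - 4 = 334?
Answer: -sqrt(106954)/127964 ≈ -0.0025557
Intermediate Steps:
C(L, d) = 338 (C(L, d) = 4 + 334 = 338)
s = sqrt(106954) (s = sqrt(106616 + 338) = sqrt(106954) ≈ 327.04)
s/(-127964) = sqrt(106954)/(-127964) = sqrt(106954)*(-1/127964) = -sqrt(106954)/127964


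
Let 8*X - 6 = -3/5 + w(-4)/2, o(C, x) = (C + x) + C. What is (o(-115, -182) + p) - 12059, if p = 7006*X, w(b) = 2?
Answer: -34331/5 ≈ -6866.2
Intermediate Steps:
o(C, x) = x + 2*C
X = ⅘ (X = ¾ + (-3/5 + 2/2)/8 = ¾ + (-3*⅕ + 2*(½))/8 = ¾ + (-⅗ + 1)/8 = ¾ + (⅛)*(⅖) = ¾ + 1/20 = ⅘ ≈ 0.80000)
p = 28024/5 (p = 7006*(⅘) = 28024/5 ≈ 5604.8)
(o(-115, -182) + p) - 12059 = ((-182 + 2*(-115)) + 28024/5) - 12059 = ((-182 - 230) + 28024/5) - 12059 = (-412 + 28024/5) - 12059 = 25964/5 - 12059 = -34331/5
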